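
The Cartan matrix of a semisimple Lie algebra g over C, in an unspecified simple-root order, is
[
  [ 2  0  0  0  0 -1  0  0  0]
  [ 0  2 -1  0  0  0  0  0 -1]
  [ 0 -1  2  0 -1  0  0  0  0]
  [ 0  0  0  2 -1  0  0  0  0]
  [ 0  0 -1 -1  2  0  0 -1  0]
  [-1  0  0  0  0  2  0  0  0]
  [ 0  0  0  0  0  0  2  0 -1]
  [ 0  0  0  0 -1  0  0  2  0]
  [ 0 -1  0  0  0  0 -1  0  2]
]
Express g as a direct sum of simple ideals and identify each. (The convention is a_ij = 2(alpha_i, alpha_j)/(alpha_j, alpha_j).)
type A_2 ⊕ type D_7

The diagram associated to this matrix has two connected components: the simple roots {alpha_1, alpha_6} form a chain of 2 nodes with single edges (A_2), and {alpha_2, alpha_3, alpha_4, alpha_5, alpha_7, alpha_8, alpha_9} form a chain of 5 nodes with a fork of two nodes at one end (D_7). A semisimple Lie algebra decomposes uniquely as the direct sum of simple ideals, one per connected component of its Dynkin diagram, so g ≅ A_2 ⊕ D_7 (dimension 8 + 91 = 99).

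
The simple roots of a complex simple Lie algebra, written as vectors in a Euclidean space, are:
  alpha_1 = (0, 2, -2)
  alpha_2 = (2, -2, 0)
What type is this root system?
A_2 (sl(3))

Compute the Cartan integers a_ij = 2(alpha_i, alpha_j)/(alpha_j, alpha_j); the resulting 2x2 Cartan matrix is
[[2, -1], [-1, 2]].
All simple roots have the same length, so the diagram is simply laced. The associated Dynkin diagram is a chain of 2 nodes with single edges (A_2), so the type is A_2 (the algebra sl(3)).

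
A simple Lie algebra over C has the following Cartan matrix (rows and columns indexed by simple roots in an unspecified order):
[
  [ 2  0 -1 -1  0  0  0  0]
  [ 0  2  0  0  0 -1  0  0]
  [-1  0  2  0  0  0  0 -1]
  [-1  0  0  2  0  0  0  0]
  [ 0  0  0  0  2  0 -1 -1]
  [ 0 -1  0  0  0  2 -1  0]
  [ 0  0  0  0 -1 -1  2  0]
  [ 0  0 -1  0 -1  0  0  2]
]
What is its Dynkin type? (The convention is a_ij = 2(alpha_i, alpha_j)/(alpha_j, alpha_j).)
A_8

The matrix has rank 8 with 2's on the diagonal. Reading the off-diagonal entries as Dynkin edges (a single edge where a_ij = a_ji = -1; a double or triple edge where a_ij * a_ji = 2 or 3), the diagram is a chain of 8 nodes with single edges (A_8). One simple-root ordering that puts it in standard form is (alpha_4, alpha_1, alpha_3, alpha_8, alpha_5, alpha_7, alpha_6, alpha_2). So the algebra is type A_8, i.e. sl(9).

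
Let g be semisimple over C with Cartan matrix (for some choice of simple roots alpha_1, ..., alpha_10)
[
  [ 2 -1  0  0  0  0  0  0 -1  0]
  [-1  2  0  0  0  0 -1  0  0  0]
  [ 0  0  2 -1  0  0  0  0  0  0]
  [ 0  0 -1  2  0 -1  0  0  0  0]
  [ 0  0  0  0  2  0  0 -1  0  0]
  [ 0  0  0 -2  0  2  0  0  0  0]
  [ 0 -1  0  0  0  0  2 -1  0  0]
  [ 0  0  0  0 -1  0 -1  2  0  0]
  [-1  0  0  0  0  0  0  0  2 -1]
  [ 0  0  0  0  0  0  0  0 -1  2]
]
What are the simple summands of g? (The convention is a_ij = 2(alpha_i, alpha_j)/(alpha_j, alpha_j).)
The diagram associated to this matrix has two connected components: the simple roots {alpha_1, alpha_2, alpha_5, alpha_7, alpha_8, alpha_9, alpha_10} form a chain of 7 nodes with single edges (A_7), and {alpha_3, alpha_4, alpha_6} form a chain of 3 nodes with a double edge at one end; the terminal node there is the unique long simple root (C_3). A semisimple Lie algebra decomposes uniquely as the direct sum of simple ideals, one per connected component of its Dynkin diagram, so g ≅ A_7 ⊕ C_3 (dimension 63 + 21 = 84).

type A_7 + type C_3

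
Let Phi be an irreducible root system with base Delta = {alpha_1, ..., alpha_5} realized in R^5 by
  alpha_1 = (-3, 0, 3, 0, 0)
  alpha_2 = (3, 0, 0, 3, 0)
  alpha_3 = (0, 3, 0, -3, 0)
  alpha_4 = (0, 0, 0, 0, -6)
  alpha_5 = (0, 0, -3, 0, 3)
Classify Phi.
Compute the Cartan integers a_ij = 2(alpha_i, alpha_j)/(alpha_j, alpha_j); the resulting 5x5 Cartan matrix is
[[2, -1, 0, 0, -1], [-1, 2, -1, 0, 0], [0, -1, 2, 0, 0], [0, 0, 0, 2, -2], [-1, 0, 0, -1, 2]].
The roots have two lengths (squared-length ratio 2:1); the short ones are alpha_{1,2,3,5}. The associated Dynkin diagram is a chain of 5 nodes with a double edge at one end; the terminal node there is the unique long simple root (C_5), so the type is C_5 (the algebra sp(10)).

C5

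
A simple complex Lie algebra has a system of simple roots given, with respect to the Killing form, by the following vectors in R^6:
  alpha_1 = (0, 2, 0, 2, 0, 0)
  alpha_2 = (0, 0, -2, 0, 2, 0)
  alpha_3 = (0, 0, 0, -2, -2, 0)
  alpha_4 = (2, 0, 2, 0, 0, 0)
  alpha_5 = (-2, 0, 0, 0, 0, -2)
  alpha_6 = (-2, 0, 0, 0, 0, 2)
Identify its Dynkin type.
D6

Compute the Cartan integers a_ij = 2(alpha_i, alpha_j)/(alpha_j, alpha_j); the resulting 6x6 Cartan matrix is
[[2, 0, -1, 0, 0, 0], [0, 2, -1, -1, 0, 0], [-1, -1, 2, 0, 0, 0], [0, -1, 0, 2, -1, -1], [0, 0, 0, -1, 2, 0], [0, 0, 0, -1, 0, 2]].
All simple roots have the same length, so the diagram is simply laced. The associated Dynkin diagram is a chain of 4 nodes with a fork of two nodes at one end (D_6), so the type is D_6 (the algebra so(12)).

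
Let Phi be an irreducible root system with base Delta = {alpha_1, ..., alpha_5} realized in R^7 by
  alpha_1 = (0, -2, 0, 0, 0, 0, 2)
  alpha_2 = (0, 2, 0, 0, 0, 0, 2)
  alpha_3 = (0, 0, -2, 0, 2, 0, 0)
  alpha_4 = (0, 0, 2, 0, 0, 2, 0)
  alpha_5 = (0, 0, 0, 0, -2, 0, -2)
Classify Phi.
Compute the Cartan integers a_ij = 2(alpha_i, alpha_j)/(alpha_j, alpha_j); the resulting 5x5 Cartan matrix is
[[2, 0, 0, 0, -1], [0, 2, 0, 0, -1], [0, 0, 2, -1, -1], [0, 0, -1, 2, 0], [-1, -1, -1, 0, 2]].
All simple roots have the same length, so the diagram is simply laced. The associated Dynkin diagram is a chain of 3 nodes with a fork of two nodes at one end (D_5), so the type is D_5 (the algebra so(10)).

D5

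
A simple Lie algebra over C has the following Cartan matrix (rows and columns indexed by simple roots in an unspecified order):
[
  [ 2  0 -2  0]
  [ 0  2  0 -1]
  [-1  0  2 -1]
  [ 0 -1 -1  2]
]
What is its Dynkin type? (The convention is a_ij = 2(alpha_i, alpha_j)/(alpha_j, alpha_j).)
The matrix has rank 4 with 2's on the diagonal. Reading the off-diagonal entries as Dynkin edges (a single edge where a_ij = a_ji = -1; a double or triple edge where a_ij * a_ji = 2 or 3), the diagram is a chain of 4 nodes with a double edge at one end; the terminal node there is the unique long simple root (C_4). One simple-root ordering that puts it in standard form is (alpha_2, alpha_4, alpha_3, alpha_1). So the algebra is type C_4, i.e. sp(8).

C_4 (sp(8))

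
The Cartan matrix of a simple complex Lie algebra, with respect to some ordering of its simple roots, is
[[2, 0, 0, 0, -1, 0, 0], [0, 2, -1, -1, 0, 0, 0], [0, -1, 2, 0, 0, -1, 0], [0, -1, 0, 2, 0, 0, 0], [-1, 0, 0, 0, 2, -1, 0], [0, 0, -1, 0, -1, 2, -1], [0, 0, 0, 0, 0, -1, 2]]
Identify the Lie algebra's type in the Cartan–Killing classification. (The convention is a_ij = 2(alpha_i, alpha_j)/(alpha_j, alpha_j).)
E7

The matrix has rank 7 with 2's on the diagonal. Reading the off-diagonal entries as Dynkin edges (a single edge where a_ij = a_ji = -1; a double or triple edge where a_ij * a_ji = 2 or 3), the diagram is a chain of 6 nodes with one extra node attached to the third node from one end (E_7). One simple-root ordering that puts it in standard form is (alpha_1, alpha_7, alpha_5, alpha_6, alpha_3, alpha_2, alpha_4). So the algebra is type E_7.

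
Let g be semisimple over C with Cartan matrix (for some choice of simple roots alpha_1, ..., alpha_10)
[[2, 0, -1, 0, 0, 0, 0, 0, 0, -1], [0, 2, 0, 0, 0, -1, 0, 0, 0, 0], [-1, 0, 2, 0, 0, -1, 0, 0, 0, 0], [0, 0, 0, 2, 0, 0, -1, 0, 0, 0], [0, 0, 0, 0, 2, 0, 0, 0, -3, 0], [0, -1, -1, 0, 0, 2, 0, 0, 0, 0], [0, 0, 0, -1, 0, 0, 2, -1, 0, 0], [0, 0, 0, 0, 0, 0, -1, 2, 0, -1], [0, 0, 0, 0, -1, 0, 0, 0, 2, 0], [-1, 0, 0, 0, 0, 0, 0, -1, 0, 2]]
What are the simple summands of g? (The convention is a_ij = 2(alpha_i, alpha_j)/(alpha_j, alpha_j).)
A_8 + G_2

The diagram associated to this matrix has two connected components: the simple roots {alpha_1, alpha_2, alpha_3, alpha_4, alpha_6, alpha_7, alpha_8, alpha_10} form a chain of 8 nodes with single edges (A_8), and {alpha_5, alpha_9} form two nodes joined by a triple edge (G_2). A semisimple Lie algebra decomposes uniquely as the direct sum of simple ideals, one per connected component of its Dynkin diagram, so g ≅ A_8 ⊕ G_2 (dimension 80 + 14 = 94).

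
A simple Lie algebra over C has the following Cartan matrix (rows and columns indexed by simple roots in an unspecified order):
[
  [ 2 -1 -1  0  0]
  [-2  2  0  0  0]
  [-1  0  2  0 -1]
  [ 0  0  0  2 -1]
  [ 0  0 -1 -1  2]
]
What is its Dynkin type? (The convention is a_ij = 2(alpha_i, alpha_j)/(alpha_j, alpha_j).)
The matrix has rank 5 with 2's on the diagonal. Reading the off-diagonal entries as Dynkin edges (a single edge where a_ij = a_ji = -1; a double or triple edge where a_ij * a_ji = 2 or 3), the diagram is a chain of 5 nodes with a double edge at one end; the terminal node there is the unique long simple root (C_5). One simple-root ordering that puts it in standard form is (alpha_4, alpha_5, alpha_3, alpha_1, alpha_2). So the algebra is type C_5, i.e. sp(10).

C_5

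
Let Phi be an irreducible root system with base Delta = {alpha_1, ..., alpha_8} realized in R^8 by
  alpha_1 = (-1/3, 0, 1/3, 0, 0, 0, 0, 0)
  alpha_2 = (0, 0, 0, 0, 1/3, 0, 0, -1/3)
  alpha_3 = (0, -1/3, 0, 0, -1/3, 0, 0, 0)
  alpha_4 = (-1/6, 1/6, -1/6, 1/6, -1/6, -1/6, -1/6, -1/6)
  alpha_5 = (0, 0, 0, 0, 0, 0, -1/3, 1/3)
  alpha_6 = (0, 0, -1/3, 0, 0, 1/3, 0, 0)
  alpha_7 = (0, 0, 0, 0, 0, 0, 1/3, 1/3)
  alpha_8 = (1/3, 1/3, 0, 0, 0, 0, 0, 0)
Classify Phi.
E8

Compute the Cartan integers a_ij = 2(alpha_i, alpha_j)/(alpha_j, alpha_j); the resulting 8x8 Cartan matrix is
[[2, 0, 0, 0, 0, -1, 0, -1], [0, 2, -1, 0, -1, 0, -1, 0], [0, -1, 2, 0, 0, 0, 0, -1], [0, 0, 0, 2, 0, 0, -1, 0], [0, -1, 0, 0, 2, 0, 0, 0], [-1, 0, 0, 0, 0, 2, 0, 0], [0, -1, 0, -1, 0, 0, 2, 0], [-1, 0, -1, 0, 0, 0, 0, 2]].
All simple roots have the same length, so the diagram is simply laced. The associated Dynkin diagram is a chain of 7 nodes with one extra node attached to the third node from one end (E_8), so the type is E_8.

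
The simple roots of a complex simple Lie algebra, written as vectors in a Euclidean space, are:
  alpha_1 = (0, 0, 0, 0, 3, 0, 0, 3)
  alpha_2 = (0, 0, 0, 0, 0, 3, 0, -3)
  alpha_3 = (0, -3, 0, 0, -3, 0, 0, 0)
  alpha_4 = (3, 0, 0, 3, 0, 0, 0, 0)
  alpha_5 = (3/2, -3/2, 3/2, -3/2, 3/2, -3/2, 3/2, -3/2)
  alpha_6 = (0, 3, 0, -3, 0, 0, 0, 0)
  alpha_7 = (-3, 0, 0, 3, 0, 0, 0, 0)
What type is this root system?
Compute the Cartan integers a_ij = 2(alpha_i, alpha_j)/(alpha_j, alpha_j); the resulting 7x7 Cartan matrix is
[[2, -1, -1, 0, 0, 0, 0], [-1, 2, 0, 0, 0, 0, 0], [-1, 0, 2, 0, 0, -1, 0], [0, 0, 0, 2, 0, -1, 0], [0, 0, 0, 0, 2, 0, -1], [0, 0, -1, -1, 0, 2, -1], [0, 0, 0, 0, -1, -1, 2]].
All simple roots have the same length, so the diagram is simply laced. The associated Dynkin diagram is a chain of 6 nodes with one extra node attached to the third node from one end (E_7), so the type is E_7.

E_7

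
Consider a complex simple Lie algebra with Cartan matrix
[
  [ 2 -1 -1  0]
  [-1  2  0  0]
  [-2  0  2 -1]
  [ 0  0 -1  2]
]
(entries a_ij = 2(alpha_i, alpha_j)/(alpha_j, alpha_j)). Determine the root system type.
The matrix has rank 4 with 2's on the diagonal. Reading the off-diagonal entries as Dynkin edges (a single edge where a_ij = a_ji = -1; a double or triple edge where a_ij * a_ji = 2 or 3), the diagram is a chain of 4 nodes with a double edge between the middle two (F_4). One simple-root ordering that puts it in standard form is (alpha_4, alpha_3, alpha_1, alpha_2). So the algebra is type F_4.

F_4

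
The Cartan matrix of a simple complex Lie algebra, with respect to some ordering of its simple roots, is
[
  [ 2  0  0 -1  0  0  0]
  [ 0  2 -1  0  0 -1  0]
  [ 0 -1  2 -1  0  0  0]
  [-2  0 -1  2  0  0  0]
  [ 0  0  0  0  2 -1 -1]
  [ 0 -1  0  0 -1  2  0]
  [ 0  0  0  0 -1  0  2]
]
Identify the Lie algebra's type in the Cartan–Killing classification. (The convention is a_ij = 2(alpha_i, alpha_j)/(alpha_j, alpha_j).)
The matrix has rank 7 with 2's on the diagonal. Reading the off-diagonal entries as Dynkin edges (a single edge where a_ij = a_ji = -1; a double or triple edge where a_ij * a_ji = 2 or 3), the diagram is a chain of 7 nodes with a double edge at one end; the terminal node there is the unique short simple root (B_7). One simple-root ordering that puts it in standard form is (alpha_7, alpha_5, alpha_6, alpha_2, alpha_3, alpha_4, alpha_1). So the algebra is type B_7, i.e. so(15).

B7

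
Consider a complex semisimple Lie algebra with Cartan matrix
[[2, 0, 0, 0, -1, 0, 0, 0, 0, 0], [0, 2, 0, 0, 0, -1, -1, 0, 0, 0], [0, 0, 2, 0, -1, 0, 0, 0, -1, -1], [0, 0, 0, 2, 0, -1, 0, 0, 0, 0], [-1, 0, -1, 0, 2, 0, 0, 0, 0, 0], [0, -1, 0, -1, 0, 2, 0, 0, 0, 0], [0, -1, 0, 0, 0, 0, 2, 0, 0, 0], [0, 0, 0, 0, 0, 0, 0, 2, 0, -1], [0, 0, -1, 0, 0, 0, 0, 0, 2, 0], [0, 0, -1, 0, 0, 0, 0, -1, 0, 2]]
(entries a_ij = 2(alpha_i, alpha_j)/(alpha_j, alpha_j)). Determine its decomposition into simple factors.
type A_4 ⊕ type E_6

The diagram associated to this matrix has two connected components: the simple roots {alpha_2, alpha_4, alpha_6, alpha_7} form a chain of 4 nodes with single edges (A_4), and {alpha_1, alpha_3, alpha_5, alpha_8, alpha_9, alpha_10} form a chain of 5 nodes with one extra node attached to the third node from one end (E_6). A semisimple Lie algebra decomposes uniquely as the direct sum of simple ideals, one per connected component of its Dynkin diagram, so g ≅ A_4 ⊕ E_6 (dimension 24 + 78 = 102).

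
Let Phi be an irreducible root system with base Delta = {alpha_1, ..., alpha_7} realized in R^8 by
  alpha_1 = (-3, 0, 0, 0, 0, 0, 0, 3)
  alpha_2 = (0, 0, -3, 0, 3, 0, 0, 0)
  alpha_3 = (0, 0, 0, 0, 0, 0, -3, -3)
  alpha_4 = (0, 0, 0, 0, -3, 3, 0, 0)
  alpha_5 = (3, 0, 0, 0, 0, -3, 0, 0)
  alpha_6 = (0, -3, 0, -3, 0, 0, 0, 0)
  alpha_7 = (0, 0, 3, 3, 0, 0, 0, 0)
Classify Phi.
Compute the Cartan integers a_ij = 2(alpha_i, alpha_j)/(alpha_j, alpha_j); the resulting 7x7 Cartan matrix is
[[2, 0, -1, 0, -1, 0, 0], [0, 2, 0, -1, 0, 0, -1], [-1, 0, 2, 0, 0, 0, 0], [0, -1, 0, 2, -1, 0, 0], [-1, 0, 0, -1, 2, 0, 0], [0, 0, 0, 0, 0, 2, -1], [0, -1, 0, 0, 0, -1, 2]].
All simple roots have the same length, so the diagram is simply laced. The associated Dynkin diagram is a chain of 7 nodes with single edges (A_7), so the type is A_7 (the algebra sl(8)).

A_7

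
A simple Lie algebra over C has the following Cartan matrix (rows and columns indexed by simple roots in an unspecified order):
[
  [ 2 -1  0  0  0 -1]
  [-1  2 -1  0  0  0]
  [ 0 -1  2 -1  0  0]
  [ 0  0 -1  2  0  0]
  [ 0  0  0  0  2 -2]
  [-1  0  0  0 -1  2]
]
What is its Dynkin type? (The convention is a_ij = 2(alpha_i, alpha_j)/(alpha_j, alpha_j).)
The matrix has rank 6 with 2's on the diagonal. Reading the off-diagonal entries as Dynkin edges (a single edge where a_ij = a_ji = -1; a double or triple edge where a_ij * a_ji = 2 or 3), the diagram is a chain of 6 nodes with a double edge at one end; the terminal node there is the unique long simple root (C_6). One simple-root ordering that puts it in standard form is (alpha_4, alpha_3, alpha_2, alpha_1, alpha_6, alpha_5). So the algebra is type C_6, i.e. sp(12).

C_6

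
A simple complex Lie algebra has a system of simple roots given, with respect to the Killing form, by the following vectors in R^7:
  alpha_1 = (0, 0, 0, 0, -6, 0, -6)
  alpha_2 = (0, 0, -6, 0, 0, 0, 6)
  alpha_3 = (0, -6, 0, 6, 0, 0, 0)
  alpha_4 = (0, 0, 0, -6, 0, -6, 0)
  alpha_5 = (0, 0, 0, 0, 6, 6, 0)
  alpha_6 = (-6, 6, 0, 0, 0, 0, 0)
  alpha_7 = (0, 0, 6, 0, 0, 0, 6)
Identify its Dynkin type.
type D_7

Compute the Cartan integers a_ij = 2(alpha_i, alpha_j)/(alpha_j, alpha_j); the resulting 7x7 Cartan matrix is
[[2, -1, 0, 0, -1, 0, -1], [-1, 2, 0, 0, 0, 0, 0], [0, 0, 2, -1, 0, -1, 0], [0, 0, -1, 2, -1, 0, 0], [-1, 0, 0, -1, 2, 0, 0], [0, 0, -1, 0, 0, 2, 0], [-1, 0, 0, 0, 0, 0, 2]].
All simple roots have the same length, so the diagram is simply laced. The associated Dynkin diagram is a chain of 5 nodes with a fork of two nodes at one end (D_7), so the type is D_7 (the algebra so(14)).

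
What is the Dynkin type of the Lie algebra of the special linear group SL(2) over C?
type A_1

This is sl(2), which has dimension 2^2 - 1 = 3 and rank 2 - 1 = 1 (a Cartan subalgebra is the diagonal traceless matrices). In the classification of classical Lie algebras, the special linear algebra sl(n+1) has type A_n; here n = 1, so the Dynkin diagram is a chain of 1 nodes with single edges (A_1). Hence the type is A_1.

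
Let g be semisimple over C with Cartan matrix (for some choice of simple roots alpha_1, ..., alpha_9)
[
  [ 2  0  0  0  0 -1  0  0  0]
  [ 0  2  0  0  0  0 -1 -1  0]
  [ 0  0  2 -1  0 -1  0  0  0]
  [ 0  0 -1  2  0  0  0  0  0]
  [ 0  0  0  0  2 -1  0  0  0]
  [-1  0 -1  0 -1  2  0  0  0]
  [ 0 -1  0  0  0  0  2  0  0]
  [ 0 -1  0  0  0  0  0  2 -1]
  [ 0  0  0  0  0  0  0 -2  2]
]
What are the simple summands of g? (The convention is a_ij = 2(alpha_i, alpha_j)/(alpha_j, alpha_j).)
C_4 (sp(8)) ⊕ D_5 (so(10))

The diagram associated to this matrix has two connected components: the simple roots {alpha_2, alpha_7, alpha_8, alpha_9} form a chain of 4 nodes with a double edge at one end; the terminal node there is the unique long simple root (C_4), and {alpha_1, alpha_3, alpha_4, alpha_5, alpha_6} form a chain of 3 nodes with a fork of two nodes at one end (D_5). A semisimple Lie algebra decomposes uniquely as the direct sum of simple ideals, one per connected component of its Dynkin diagram, so g ≅ C_4 ⊕ D_5 (dimension 36 + 45 = 81).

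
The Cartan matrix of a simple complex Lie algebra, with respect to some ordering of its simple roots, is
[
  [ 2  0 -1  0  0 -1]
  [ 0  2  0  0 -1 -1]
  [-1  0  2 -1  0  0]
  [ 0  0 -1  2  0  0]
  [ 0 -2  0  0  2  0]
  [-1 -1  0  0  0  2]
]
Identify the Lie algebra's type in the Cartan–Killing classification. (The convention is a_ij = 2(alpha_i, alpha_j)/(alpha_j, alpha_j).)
The matrix has rank 6 with 2's on the diagonal. Reading the off-diagonal entries as Dynkin edges (a single edge where a_ij = a_ji = -1; a double or triple edge where a_ij * a_ji = 2 or 3), the diagram is a chain of 6 nodes with a double edge at one end; the terminal node there is the unique long simple root (C_6). One simple-root ordering that puts it in standard form is (alpha_4, alpha_3, alpha_1, alpha_6, alpha_2, alpha_5). So the algebra is type C_6, i.e. sp(12).

C_6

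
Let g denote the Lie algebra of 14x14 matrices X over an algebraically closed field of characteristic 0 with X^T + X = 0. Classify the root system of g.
D_7

This is so(14) with 14 even, which has dimension 14(14-1)/2 = 91 and rank 14/2 = 7. In the classification of classical Lie algebras, the orthogonal algebra so(2n) in an even number of variables has type D_n; here n = 7, so the Dynkin diagram is a chain of 5 nodes with a fork of two nodes at one end (D_7). Hence the type is D_7.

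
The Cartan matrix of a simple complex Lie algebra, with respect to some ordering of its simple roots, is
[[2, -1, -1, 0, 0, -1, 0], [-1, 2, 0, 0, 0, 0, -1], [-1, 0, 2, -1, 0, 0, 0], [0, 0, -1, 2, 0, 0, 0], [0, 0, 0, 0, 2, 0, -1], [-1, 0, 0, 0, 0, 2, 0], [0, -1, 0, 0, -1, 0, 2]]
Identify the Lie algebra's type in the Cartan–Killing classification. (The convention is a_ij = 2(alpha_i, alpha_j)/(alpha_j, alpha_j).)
E_7

The matrix has rank 7 with 2's on the diagonal. Reading the off-diagonal entries as Dynkin edges (a single edge where a_ij = a_ji = -1; a double or triple edge where a_ij * a_ji = 2 or 3), the diagram is a chain of 6 nodes with one extra node attached to the third node from one end (E_7). One simple-root ordering that puts it in standard form is (alpha_4, alpha_6, alpha_3, alpha_1, alpha_2, alpha_7, alpha_5). So the algebra is type E_7.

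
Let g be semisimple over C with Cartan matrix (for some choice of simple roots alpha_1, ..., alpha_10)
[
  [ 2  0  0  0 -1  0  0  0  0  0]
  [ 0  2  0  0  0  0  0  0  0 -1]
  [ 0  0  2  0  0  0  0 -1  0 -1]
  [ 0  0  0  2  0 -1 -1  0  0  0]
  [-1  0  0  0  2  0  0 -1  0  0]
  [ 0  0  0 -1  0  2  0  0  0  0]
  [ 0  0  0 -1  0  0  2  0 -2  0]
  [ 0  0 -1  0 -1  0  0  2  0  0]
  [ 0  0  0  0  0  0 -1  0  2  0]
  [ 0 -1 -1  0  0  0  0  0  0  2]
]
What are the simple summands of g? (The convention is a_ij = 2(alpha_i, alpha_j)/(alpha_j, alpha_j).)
The diagram associated to this matrix has two connected components: the simple roots {alpha_1, alpha_2, alpha_3, alpha_5, alpha_8, alpha_10} form a chain of 6 nodes with single edges (A_6), and {alpha_4, alpha_6, alpha_7, alpha_9} form a chain of 4 nodes with a double edge at one end; the terminal node there is the unique short simple root (B_4). A semisimple Lie algebra decomposes uniquely as the direct sum of simple ideals, one per connected component of its Dynkin diagram, so g ≅ A_6 ⊕ B_4 (dimension 48 + 36 = 84).

A_6 (sl(7)) ⊕ B_4 (so(9))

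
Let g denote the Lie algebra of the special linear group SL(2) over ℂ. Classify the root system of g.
This is sl(2), which has dimension 2^2 - 1 = 3 and rank 2 - 1 = 1 (a Cartan subalgebra is the diagonal traceless matrices). In the classification of classical Lie algebras, the special linear algebra sl(n+1) has type A_n; here n = 1, so the Dynkin diagram is a chain of 1 nodes with single edges (A_1). Hence the type is A_1.

A1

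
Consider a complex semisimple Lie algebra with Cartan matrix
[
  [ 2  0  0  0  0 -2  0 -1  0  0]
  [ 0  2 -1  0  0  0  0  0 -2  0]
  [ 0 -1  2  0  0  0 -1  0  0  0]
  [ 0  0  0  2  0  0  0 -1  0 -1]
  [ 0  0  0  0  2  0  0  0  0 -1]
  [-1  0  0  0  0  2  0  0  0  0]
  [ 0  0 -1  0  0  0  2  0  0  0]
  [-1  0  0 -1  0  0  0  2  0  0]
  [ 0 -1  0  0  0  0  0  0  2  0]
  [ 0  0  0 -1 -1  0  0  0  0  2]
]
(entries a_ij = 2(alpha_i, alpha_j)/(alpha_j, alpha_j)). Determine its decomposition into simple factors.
B_4 (so(9)) ⊕ B_6 (so(13))

The diagram associated to this matrix has two connected components: the simple roots {alpha_2, alpha_3, alpha_7, alpha_9} form a chain of 4 nodes with a double edge at one end; the terminal node there is the unique short simple root (B_4), and {alpha_1, alpha_4, alpha_5, alpha_6, alpha_8, alpha_10} form a chain of 6 nodes with a double edge at one end; the terminal node there is the unique short simple root (B_6). A semisimple Lie algebra decomposes uniquely as the direct sum of simple ideals, one per connected component of its Dynkin diagram, so g ≅ B_4 ⊕ B_6 (dimension 36 + 78 = 114).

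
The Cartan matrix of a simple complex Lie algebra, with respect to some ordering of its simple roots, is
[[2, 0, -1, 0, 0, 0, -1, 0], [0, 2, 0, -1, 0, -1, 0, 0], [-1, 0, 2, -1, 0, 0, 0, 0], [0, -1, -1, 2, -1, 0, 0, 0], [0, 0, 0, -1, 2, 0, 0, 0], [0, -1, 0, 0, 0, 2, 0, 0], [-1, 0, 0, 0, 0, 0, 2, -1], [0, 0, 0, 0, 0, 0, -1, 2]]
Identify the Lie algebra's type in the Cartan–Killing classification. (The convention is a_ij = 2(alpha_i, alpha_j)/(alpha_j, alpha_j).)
The matrix has rank 8 with 2's on the diagonal. Reading the off-diagonal entries as Dynkin edges (a single edge where a_ij = a_ji = -1; a double or triple edge where a_ij * a_ji = 2 or 3), the diagram is a chain of 7 nodes with one extra node attached to the third node from one end (E_8). One simple-root ordering that puts it in standard form is (alpha_6, alpha_5, alpha_2, alpha_4, alpha_3, alpha_1, alpha_7, alpha_8). So the algebra is type E_8.

E_8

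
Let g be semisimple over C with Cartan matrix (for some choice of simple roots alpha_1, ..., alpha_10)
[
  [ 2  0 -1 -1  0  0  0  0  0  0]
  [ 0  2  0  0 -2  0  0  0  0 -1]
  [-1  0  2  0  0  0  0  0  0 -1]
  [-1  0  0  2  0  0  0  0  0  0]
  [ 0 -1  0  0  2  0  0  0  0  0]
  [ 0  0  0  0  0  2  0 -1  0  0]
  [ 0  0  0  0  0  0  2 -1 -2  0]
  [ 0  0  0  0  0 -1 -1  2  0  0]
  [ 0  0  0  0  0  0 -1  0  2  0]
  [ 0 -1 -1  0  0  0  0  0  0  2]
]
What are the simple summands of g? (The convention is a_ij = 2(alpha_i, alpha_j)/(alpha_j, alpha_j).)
The diagram associated to this matrix has two connected components: the simple roots {alpha_6, alpha_7, alpha_8, alpha_9} form a chain of 4 nodes with a double edge at one end; the terminal node there is the unique short simple root (B_4), and {alpha_1, alpha_2, alpha_3, alpha_4, alpha_5, alpha_10} form a chain of 6 nodes with a double edge at one end; the terminal node there is the unique short simple root (B_6). A semisimple Lie algebra decomposes uniquely as the direct sum of simple ideals, one per connected component of its Dynkin diagram, so g ≅ B_4 ⊕ B_6 (dimension 36 + 78 = 114).

type B_4 + type B_6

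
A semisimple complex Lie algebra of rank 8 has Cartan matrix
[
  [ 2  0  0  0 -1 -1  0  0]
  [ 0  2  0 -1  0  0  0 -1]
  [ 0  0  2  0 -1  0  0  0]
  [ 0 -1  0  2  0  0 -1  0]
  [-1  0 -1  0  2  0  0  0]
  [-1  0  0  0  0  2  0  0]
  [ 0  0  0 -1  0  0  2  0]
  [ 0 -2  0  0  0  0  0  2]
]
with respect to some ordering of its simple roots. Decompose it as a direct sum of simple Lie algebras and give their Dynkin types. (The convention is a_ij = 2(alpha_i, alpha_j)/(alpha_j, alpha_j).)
The diagram associated to this matrix has two connected components: the simple roots {alpha_1, alpha_3, alpha_5, alpha_6} form a chain of 4 nodes with single edges (A_4), and {alpha_2, alpha_4, alpha_7, alpha_8} form a chain of 4 nodes with a double edge at one end; the terminal node there is the unique long simple root (C_4). A semisimple Lie algebra decomposes uniquely as the direct sum of simple ideals, one per connected component of its Dynkin diagram, so g ≅ A_4 ⊕ C_4 (dimension 24 + 36 = 60).

A_4 (sl(5)) + C_4 (sp(8))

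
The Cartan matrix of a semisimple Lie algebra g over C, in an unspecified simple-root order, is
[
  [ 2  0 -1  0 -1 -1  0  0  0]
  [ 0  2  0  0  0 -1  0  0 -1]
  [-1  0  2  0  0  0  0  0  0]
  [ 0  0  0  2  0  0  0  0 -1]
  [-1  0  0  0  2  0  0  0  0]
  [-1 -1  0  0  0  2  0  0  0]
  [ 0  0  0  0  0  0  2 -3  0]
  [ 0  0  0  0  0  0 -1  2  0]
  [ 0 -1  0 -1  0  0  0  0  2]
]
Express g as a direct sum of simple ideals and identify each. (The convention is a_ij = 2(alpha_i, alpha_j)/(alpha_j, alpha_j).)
The diagram associated to this matrix has two connected components: the simple roots {alpha_1, alpha_2, alpha_3, alpha_4, alpha_5, alpha_6, alpha_9} form a chain of 5 nodes with a fork of two nodes at one end (D_7), and {alpha_7, alpha_8} form two nodes joined by a triple edge (G_2). A semisimple Lie algebra decomposes uniquely as the direct sum of simple ideals, one per connected component of its Dynkin diagram, so g ≅ D_7 ⊕ G_2 (dimension 91 + 14 = 105).

D_7 (so(14)) ⊕ G_2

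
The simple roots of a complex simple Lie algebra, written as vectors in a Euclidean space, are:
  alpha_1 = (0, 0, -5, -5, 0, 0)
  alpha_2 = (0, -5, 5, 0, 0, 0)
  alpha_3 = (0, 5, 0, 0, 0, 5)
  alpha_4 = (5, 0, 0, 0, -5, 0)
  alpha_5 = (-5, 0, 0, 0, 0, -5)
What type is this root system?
A_5 (sl(6))

Compute the Cartan integers a_ij = 2(alpha_i, alpha_j)/(alpha_j, alpha_j); the resulting 5x5 Cartan matrix is
[[2, -1, 0, 0, 0], [-1, 2, -1, 0, 0], [0, -1, 2, 0, -1], [0, 0, 0, 2, -1], [0, 0, -1, -1, 2]].
All simple roots have the same length, so the diagram is simply laced. The associated Dynkin diagram is a chain of 5 nodes with single edges (A_5), so the type is A_5 (the algebra sl(6)).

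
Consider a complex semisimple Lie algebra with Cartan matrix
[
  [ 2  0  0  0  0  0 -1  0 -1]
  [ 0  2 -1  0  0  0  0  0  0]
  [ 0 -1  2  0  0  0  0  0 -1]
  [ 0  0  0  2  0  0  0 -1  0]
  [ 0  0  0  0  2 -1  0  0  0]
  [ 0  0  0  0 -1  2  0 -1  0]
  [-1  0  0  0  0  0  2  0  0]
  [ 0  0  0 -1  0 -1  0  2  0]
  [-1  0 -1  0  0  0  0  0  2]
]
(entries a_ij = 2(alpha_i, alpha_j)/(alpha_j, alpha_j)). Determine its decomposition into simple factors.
A_4 (sl(5)) ⊕ A_5 (sl(6))

The diagram associated to this matrix has two connected components: the simple roots {alpha_4, alpha_5, alpha_6, alpha_8} form a chain of 4 nodes with single edges (A_4), and {alpha_1, alpha_2, alpha_3, alpha_7, alpha_9} form a chain of 5 nodes with single edges (A_5). A semisimple Lie algebra decomposes uniquely as the direct sum of simple ideals, one per connected component of its Dynkin diagram, so g ≅ A_4 ⊕ A_5 (dimension 24 + 35 = 59).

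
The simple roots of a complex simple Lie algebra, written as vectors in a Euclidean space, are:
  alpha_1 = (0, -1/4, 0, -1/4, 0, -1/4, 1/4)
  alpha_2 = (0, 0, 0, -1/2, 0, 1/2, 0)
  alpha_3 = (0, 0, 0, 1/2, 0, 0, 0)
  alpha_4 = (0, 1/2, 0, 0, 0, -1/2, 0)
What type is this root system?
Compute the Cartan integers a_ij = 2(alpha_i, alpha_j)/(alpha_j, alpha_j); the resulting 4x4 Cartan matrix is
[[2, 0, -1, 0], [0, 2, -2, -1], [-1, -1, 2, 0], [0, -1, 0, 2]].
The roots have two lengths (squared-length ratio 2:1); the short ones are alpha_{1,3}. The associated Dynkin diagram is a chain of 4 nodes with a double edge between the middle two (F_4), so the type is F_4.

F4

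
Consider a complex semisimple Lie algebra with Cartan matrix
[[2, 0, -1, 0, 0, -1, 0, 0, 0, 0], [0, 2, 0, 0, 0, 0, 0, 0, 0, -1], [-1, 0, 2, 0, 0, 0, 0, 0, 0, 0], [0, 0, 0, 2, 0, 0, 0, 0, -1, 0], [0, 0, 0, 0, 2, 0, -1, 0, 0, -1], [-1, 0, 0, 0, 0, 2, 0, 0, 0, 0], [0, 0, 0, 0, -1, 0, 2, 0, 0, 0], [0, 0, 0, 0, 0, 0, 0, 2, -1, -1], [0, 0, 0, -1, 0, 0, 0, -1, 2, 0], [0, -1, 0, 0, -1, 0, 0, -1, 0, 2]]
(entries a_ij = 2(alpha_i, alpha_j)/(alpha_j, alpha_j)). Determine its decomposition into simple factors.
The diagram associated to this matrix has two connected components: the simple roots {alpha_1, alpha_3, alpha_6} form a chain of 3 nodes with single edges (A_3), and {alpha_2, alpha_4, alpha_5, alpha_7, alpha_8, alpha_9, alpha_10} form a chain of 6 nodes with one extra node attached to the third node from one end (E_7). A semisimple Lie algebra decomposes uniquely as the direct sum of simple ideals, one per connected component of its Dynkin diagram, so g ≅ A_3 ⊕ E_7 (dimension 15 + 133 = 148).

A_3 (sl(4)) ⊕ E_7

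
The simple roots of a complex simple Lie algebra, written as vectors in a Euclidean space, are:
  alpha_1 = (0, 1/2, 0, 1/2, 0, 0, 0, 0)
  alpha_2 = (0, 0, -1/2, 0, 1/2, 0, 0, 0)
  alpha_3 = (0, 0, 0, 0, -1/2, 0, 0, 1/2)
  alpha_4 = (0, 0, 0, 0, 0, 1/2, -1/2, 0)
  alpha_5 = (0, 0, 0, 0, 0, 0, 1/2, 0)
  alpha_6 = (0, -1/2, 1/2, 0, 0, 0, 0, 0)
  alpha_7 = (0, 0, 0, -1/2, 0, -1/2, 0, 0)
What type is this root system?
B_7

Compute the Cartan integers a_ij = 2(alpha_i, alpha_j)/(alpha_j, alpha_j); the resulting 7x7 Cartan matrix is
[[2, 0, 0, 0, 0, -1, -1], [0, 2, -1, 0, 0, -1, 0], [0, -1, 2, 0, 0, 0, 0], [0, 0, 0, 2, -2, 0, -1], [0, 0, 0, -1, 2, 0, 0], [-1, -1, 0, 0, 0, 2, 0], [-1, 0, 0, -1, 0, 0, 2]].
The roots have two lengths (squared-length ratio 2:1); the short ones are alpha_{5}. The associated Dynkin diagram is a chain of 7 nodes with a double edge at one end; the terminal node there is the unique short simple root (B_7), so the type is B_7 (the algebra so(15)).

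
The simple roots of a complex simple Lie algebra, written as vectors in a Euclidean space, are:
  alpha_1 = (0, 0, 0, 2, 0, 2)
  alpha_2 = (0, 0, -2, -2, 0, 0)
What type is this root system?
A_2

Compute the Cartan integers a_ij = 2(alpha_i, alpha_j)/(alpha_j, alpha_j); the resulting 2x2 Cartan matrix is
[[2, -1], [-1, 2]].
All simple roots have the same length, so the diagram is simply laced. The associated Dynkin diagram is a chain of 2 nodes with single edges (A_2), so the type is A_2 (the algebra sl(3)).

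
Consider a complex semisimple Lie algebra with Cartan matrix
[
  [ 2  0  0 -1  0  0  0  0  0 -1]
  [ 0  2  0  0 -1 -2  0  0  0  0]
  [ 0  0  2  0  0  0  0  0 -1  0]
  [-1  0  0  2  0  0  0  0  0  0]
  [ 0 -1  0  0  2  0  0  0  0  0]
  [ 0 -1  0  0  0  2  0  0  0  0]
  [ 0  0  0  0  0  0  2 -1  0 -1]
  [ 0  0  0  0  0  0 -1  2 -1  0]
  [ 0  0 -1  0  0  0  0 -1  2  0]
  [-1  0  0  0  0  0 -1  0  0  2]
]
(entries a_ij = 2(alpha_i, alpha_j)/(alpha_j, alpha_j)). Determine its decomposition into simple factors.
type A_7 + type B_3

The diagram associated to this matrix has two connected components: the simple roots {alpha_1, alpha_3, alpha_4, alpha_7, alpha_8, alpha_9, alpha_10} form a chain of 7 nodes with single edges (A_7), and {alpha_2, alpha_5, alpha_6} form a chain of 3 nodes with a double edge at one end; the terminal node there is the unique short simple root (B_3). A semisimple Lie algebra decomposes uniquely as the direct sum of simple ideals, one per connected component of its Dynkin diagram, so g ≅ A_7 ⊕ B_3 (dimension 63 + 21 = 84).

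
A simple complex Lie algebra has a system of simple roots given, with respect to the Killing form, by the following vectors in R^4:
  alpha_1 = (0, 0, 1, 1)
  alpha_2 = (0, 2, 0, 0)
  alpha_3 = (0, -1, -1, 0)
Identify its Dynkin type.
Compute the Cartan integers a_ij = 2(alpha_i, alpha_j)/(alpha_j, alpha_j); the resulting 3x3 Cartan matrix is
[[2, 0, -1], [0, 2, -2], [-1, -1, 2]].
The roots have two lengths (squared-length ratio 2:1); the short ones are alpha_{1,3}. The associated Dynkin diagram is a chain of 3 nodes with a double edge at one end; the terminal node there is the unique long simple root (C_3), so the type is C_3 (the algebra sp(6)).

C3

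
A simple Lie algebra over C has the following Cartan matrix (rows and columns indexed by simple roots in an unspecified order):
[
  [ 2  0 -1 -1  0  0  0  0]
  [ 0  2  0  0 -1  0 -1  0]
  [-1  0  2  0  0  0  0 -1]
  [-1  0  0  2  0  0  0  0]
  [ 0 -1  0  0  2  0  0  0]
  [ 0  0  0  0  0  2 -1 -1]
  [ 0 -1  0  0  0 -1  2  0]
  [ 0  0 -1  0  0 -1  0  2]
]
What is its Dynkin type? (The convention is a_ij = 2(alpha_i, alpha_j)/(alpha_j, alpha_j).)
The matrix has rank 8 with 2's on the diagonal. Reading the off-diagonal entries as Dynkin edges (a single edge where a_ij = a_ji = -1; a double or triple edge where a_ij * a_ji = 2 or 3), the diagram is a chain of 8 nodes with single edges (A_8). One simple-root ordering that puts it in standard form is (alpha_5, alpha_2, alpha_7, alpha_6, alpha_8, alpha_3, alpha_1, alpha_4). So the algebra is type A_8, i.e. sl(9).

A8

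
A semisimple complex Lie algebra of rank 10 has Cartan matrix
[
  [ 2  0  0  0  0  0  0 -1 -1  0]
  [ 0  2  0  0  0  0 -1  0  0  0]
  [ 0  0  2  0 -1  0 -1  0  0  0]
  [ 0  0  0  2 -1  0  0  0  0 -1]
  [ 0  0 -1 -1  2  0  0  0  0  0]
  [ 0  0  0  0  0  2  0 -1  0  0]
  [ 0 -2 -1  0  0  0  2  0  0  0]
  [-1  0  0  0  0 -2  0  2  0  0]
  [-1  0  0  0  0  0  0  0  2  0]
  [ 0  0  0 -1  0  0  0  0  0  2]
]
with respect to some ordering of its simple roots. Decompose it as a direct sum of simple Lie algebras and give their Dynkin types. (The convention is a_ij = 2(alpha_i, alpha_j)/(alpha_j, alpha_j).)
B_4 ⊕ B_6

The diagram associated to this matrix has two connected components: the simple roots {alpha_1, alpha_6, alpha_8, alpha_9} form a chain of 4 nodes with a double edge at one end; the terminal node there is the unique short simple root (B_4), and {alpha_2, alpha_3, alpha_4, alpha_5, alpha_7, alpha_10} form a chain of 6 nodes with a double edge at one end; the terminal node there is the unique short simple root (B_6). A semisimple Lie algebra decomposes uniquely as the direct sum of simple ideals, one per connected component of its Dynkin diagram, so g ≅ B_4 ⊕ B_6 (dimension 36 + 78 = 114).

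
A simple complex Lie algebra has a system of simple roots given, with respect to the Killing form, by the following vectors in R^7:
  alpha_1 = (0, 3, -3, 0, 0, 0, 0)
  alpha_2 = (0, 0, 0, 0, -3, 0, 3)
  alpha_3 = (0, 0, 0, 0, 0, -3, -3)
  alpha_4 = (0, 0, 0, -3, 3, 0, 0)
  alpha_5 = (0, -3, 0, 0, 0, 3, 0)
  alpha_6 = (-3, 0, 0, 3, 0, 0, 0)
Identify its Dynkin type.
Compute the Cartan integers a_ij = 2(alpha_i, alpha_j)/(alpha_j, alpha_j); the resulting 6x6 Cartan matrix is
[[2, 0, 0, 0, -1, 0], [0, 2, -1, -1, 0, 0], [0, -1, 2, 0, -1, 0], [0, -1, 0, 2, 0, -1], [-1, 0, -1, 0, 2, 0], [0, 0, 0, -1, 0, 2]].
All simple roots have the same length, so the diagram is simply laced. The associated Dynkin diagram is a chain of 6 nodes with single edges (A_6), so the type is A_6 (the algebra sl(7)).

type A_6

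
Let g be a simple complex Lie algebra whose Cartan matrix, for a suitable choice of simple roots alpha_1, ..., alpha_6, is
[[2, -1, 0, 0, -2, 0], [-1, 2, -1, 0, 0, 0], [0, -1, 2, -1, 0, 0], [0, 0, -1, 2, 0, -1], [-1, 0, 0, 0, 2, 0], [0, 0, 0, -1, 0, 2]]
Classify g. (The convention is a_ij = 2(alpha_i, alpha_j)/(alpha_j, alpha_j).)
The matrix has rank 6 with 2's on the diagonal. Reading the off-diagonal entries as Dynkin edges (a single edge where a_ij = a_ji = -1; a double or triple edge where a_ij * a_ji = 2 or 3), the diagram is a chain of 6 nodes with a double edge at one end; the terminal node there is the unique short simple root (B_6). One simple-root ordering that puts it in standard form is (alpha_6, alpha_4, alpha_3, alpha_2, alpha_1, alpha_5). So the algebra is type B_6, i.e. so(13).

B_6 (so(13))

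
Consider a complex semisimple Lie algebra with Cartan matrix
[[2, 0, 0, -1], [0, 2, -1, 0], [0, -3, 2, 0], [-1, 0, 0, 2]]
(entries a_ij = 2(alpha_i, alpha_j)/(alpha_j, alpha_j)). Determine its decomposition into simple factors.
The diagram associated to this matrix has two connected components: the simple roots {alpha_1, alpha_4} form a chain of 2 nodes with single edges (A_2), and {alpha_2, alpha_3} form two nodes joined by a triple edge (G_2). A semisimple Lie algebra decomposes uniquely as the direct sum of simple ideals, one per connected component of its Dynkin diagram, so g ≅ A_2 ⊕ G_2 (dimension 8 + 14 = 22).

A2 + G2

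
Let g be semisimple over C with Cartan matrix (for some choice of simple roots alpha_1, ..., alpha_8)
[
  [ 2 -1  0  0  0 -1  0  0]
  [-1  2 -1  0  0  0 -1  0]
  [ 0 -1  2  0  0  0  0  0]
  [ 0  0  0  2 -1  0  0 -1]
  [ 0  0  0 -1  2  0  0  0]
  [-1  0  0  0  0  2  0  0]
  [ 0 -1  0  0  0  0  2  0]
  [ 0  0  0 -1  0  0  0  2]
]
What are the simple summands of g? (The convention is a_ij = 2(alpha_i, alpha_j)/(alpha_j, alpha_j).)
A_3 ⊕ D_5

The diagram associated to this matrix has two connected components: the simple roots {alpha_4, alpha_5, alpha_8} form a chain of 3 nodes with single edges (A_3), and {alpha_1, alpha_2, alpha_3, alpha_6, alpha_7} form a chain of 3 nodes with a fork of two nodes at one end (D_5). A semisimple Lie algebra decomposes uniquely as the direct sum of simple ideals, one per connected component of its Dynkin diagram, so g ≅ A_3 ⊕ D_5 (dimension 15 + 45 = 60).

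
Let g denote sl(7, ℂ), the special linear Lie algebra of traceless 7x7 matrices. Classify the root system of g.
This is sl(7), which has dimension 7^2 - 1 = 48 and rank 7 - 1 = 6 (a Cartan subalgebra is the diagonal traceless matrices). In the classification of classical Lie algebras, the special linear algebra sl(n+1) has type A_n; here n = 6, so the Dynkin diagram is a chain of 6 nodes with single edges (A_6). Hence the type is A_6.

A_6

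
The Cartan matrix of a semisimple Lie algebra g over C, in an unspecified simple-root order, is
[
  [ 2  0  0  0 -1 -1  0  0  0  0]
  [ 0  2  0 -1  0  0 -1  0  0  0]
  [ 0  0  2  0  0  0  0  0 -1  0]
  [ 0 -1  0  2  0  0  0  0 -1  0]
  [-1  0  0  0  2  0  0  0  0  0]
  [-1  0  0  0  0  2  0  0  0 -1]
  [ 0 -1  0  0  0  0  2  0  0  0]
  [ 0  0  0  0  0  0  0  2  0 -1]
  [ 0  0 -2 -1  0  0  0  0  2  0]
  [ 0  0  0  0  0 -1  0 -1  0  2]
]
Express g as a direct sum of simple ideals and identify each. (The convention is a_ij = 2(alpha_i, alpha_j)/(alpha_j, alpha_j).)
type A_5 ⊕ type B_5

The diagram associated to this matrix has two connected components: the simple roots {alpha_1, alpha_5, alpha_6, alpha_8, alpha_10} form a chain of 5 nodes with single edges (A_5), and {alpha_2, alpha_3, alpha_4, alpha_7, alpha_9} form a chain of 5 nodes with a double edge at one end; the terminal node there is the unique short simple root (B_5). A semisimple Lie algebra decomposes uniquely as the direct sum of simple ideals, one per connected component of its Dynkin diagram, so g ≅ A_5 ⊕ B_5 (dimension 35 + 55 = 90).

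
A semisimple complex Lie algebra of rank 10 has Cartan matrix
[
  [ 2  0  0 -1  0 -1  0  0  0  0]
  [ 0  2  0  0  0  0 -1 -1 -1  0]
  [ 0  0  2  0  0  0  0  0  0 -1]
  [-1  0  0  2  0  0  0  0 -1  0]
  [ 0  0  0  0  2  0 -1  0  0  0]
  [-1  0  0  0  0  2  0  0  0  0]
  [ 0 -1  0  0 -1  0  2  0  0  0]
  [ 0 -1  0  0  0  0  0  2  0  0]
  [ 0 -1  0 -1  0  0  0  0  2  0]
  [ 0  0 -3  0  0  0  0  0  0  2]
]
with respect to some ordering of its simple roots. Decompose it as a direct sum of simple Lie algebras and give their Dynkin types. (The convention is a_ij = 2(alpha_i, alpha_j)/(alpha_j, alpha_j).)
E8 + G2

The diagram associated to this matrix has two connected components: the simple roots {alpha_1, alpha_2, alpha_4, alpha_5, alpha_6, alpha_7, alpha_8, alpha_9} form a chain of 7 nodes with one extra node attached to the third node from one end (E_8), and {alpha_3, alpha_10} form two nodes joined by a triple edge (G_2). A semisimple Lie algebra decomposes uniquely as the direct sum of simple ideals, one per connected component of its Dynkin diagram, so g ≅ E_8 ⊕ G_2 (dimension 248 + 14 = 262).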